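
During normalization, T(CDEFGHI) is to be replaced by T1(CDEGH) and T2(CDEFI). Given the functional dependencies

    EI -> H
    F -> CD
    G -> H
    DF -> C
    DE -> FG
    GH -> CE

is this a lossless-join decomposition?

Yes

Common attributes: T1 ∩ T2 = {CDE}.
Closure of {CDE}: DE → FG applies, adding FG; G → H applies, adding H. So (CDE)⁺ = {CDEFGH}.
This closure contains every attribute of T1, so T1 ∩ T2 → T1. The join is lossless.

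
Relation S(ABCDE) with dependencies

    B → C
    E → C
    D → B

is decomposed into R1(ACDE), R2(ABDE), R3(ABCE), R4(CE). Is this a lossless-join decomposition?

Chase test. Columns are ABCDE; row i has aⱼ where attribute j ∈ Ri, else bᵢⱼ.
Initial tableau (one row per fragment):
  row 1: a1 b12 a3 a4 a5
  row 2: a1 a2 b23 a4 a5
  row 3: a1 a2 a3 b34 a5
  row 4: b41 b42 a3 b44 a5
Rows 2 and 3 agree on B; apply B→C and equate their C entries.
Rows 1 and 2 agree on D; apply D→B and equate their B entries.
Row 1 is now all distinguished symbols — the join is lossless.

Yes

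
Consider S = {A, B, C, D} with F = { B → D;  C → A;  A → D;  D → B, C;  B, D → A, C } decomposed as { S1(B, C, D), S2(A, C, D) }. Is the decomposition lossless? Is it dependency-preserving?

Lossless test: (C, D)⁺ = {A, B, C, D}, which contains all of one fragment — lossless.
Dependency preservation: B, D → A, C is not contained in any single fragment, but the restricted closure of its left-hand side across the fragments still reaches the right-hand side; the remaining FDs each lie inside some fragment. All dependencies are preserved.

lossless and dependency-preserving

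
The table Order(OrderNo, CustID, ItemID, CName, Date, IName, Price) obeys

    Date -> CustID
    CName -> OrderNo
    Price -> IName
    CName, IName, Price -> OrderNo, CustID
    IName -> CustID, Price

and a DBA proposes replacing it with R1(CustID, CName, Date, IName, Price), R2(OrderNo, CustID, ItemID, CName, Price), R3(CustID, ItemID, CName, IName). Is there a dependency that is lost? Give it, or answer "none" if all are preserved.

Date → CustID lies within R1.
CName → OrderNo lies within R2.
Price → IName lies within R1.
CName, IName, Price → OrderNo, CustID: restricted closure across fragments reaches OrderNo, CustID.
IName → CustID, Price lies within R1.
Every dependency is enforceable on the fragments, so the decomposition is dependency-preserving.

none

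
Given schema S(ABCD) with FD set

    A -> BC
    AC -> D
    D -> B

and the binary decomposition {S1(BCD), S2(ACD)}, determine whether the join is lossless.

Common attributes: S1 ∩ S2 = {CD}.
Closure of {CD}: D → B applies, adding B. So (CD)⁺ = {BCD}.
This closure contains every attribute of S1, so S1 ∩ S2 → S1. The join is lossless.

Yes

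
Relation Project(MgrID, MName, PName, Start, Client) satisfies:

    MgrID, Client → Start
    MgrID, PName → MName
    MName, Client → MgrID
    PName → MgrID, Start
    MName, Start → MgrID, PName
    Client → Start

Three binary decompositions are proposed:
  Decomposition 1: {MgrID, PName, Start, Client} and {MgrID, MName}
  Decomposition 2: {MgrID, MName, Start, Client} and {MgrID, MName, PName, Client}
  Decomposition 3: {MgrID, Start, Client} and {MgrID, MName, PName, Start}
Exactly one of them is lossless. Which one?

Decomposition 2

Decomposition 1: common = {MgrID}, closure = {MgrID} → lossy.
Decomposition 2: common = {MgrID, MName, Client}, closure = {MgrID, MName, PName, Start, Client} → lossless.
Decomposition 3: common = {MgrID, Start}, closure = {MgrID, Start} → lossy.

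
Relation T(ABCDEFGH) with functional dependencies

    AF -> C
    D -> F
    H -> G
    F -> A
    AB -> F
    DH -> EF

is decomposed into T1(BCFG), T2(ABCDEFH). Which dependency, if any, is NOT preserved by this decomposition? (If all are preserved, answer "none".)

H -> G

Check H → G: no single fragment contains all of {GH}, and the restricted closure of {H} across the fragments never reaches {G}.
AF → C is preserved.
D → F is preserved.
F → A is preserved.
AB → F is preserved.
DH → EF is preserved.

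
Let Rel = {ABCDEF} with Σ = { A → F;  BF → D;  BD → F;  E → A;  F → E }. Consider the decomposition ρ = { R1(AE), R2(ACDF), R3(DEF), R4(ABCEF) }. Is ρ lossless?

Chase test. Columns are ABCDEF; row i has aⱼ where attribute j ∈ Ri, else bᵢⱼ.
Initial tableau (one row per fragment):
  row 1: a1 b12 b13 b14 a5 b16
  row 2: a1 b22 a3 a4 b25 a6
  row 3: b31 b32 b33 a4 a5 a6
  row 4: a1 a2 a3 b44 a5 a6
Rows 1 and 2 agree on A; apply A→F and equate their F entries.
Rows 1 and 3 agree on E; apply E→A and equate their A entries.
Rows 1 and 2 agree on F; apply F→E and equate their E entries.
No row becomes fully distinguished — the join is lossy.

No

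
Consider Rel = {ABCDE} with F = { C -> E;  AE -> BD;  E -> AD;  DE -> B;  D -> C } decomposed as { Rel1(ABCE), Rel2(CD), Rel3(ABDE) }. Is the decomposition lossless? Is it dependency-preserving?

Lossless test (chase): Rows 1 and 2 agree on C; apply C→E and equate their E entries. Rows 1 and 3 agree on AE; apply AE→BD and equate their BD entries. Rows 1 and 2 agree on E; apply E→AD and equate their AD entries. Rows 1 and 2 agree on DE; apply DE→B and equate their B entries. Rows 1 and 3 agree on D; apply D→C and equate their C entries. Row 1 is now all distinguished symbols — the join is lossless.
Dependency preservation: every FD's attributes lie within a single fragment, so each can be enforced locally — preserved.

lossless and dependency-preserving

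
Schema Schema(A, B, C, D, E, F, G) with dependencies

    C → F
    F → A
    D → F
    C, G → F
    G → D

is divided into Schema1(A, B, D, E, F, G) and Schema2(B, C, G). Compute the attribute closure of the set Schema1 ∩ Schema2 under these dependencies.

Schema1 ∩ Schema2 = {B, G}.
G → D applies, adding D
D → F applies, adding F
F → A applies, adding A
Closure: {A, B, D, F, G}.

A, B, D, F, G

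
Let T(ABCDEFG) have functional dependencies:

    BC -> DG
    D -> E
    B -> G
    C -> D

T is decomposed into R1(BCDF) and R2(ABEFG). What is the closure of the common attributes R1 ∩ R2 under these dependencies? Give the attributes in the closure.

R1 ∩ R2 = {BF}.
B → G applies, adding G
Closure: {BFG}.

BFG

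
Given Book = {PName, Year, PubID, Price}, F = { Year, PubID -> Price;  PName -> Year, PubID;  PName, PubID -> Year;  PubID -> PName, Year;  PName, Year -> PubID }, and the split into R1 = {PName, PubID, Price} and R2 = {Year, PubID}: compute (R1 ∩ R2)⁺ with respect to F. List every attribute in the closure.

PName, Year, PubID, Price

R1 ∩ R2 = {PubID}.
PubID → PName, Year applies, adding PName, Year
Year, PubID → Price applies, adding Price
Closure: {PName, Year, PubID, Price}.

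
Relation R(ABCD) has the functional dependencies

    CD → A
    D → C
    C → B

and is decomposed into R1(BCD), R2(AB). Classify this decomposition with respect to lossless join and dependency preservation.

Lossless test: (B)⁺ = {B}, which is a superkey of neither fragment — lossy.
Dependency preservation: the restricted closure of {CD} across the fragments never reaches {A}, so CD → A cannot be enforced without a join — not preserved.

lossy and not dependency-preserving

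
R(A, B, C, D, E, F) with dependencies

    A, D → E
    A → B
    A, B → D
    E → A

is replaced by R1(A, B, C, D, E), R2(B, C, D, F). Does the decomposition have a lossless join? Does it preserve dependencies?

lossy but dependency-preserving

Lossless test: (B, C, D)⁺ = {B, C, D}, which is a superkey of neither fragment — lossy.
Dependency preservation: every FD's attributes lie within a single fragment, so each can be enforced locally — preserved.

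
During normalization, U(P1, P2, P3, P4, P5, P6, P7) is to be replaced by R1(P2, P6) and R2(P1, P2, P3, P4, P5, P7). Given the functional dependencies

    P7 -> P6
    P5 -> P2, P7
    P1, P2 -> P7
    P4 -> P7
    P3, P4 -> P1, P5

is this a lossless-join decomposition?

No

Common attributes: R1 ∩ R2 = {P2}.
No dependency enlarges {P2}, so (P2)⁺ = {P2}.
The closure contains neither all of R1 = {P2, P6} nor all of R2 = {P1, P2, P3, P4, P5, P7}, so the common attributes are not a superkey of either fragment. The join is lossy.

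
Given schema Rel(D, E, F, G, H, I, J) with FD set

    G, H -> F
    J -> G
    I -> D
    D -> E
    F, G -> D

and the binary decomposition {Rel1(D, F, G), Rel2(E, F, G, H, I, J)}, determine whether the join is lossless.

Common attributes: Rel1 ∩ Rel2 = {F, G}.
Closure of {F, G}: F, G → D applies, adding D; D → E applies, adding E. So (F, G)⁺ = {D, E, F, G}.
This closure contains every attribute of Rel1, so Rel1 ∩ Rel2 → Rel1. The join is lossless.

Yes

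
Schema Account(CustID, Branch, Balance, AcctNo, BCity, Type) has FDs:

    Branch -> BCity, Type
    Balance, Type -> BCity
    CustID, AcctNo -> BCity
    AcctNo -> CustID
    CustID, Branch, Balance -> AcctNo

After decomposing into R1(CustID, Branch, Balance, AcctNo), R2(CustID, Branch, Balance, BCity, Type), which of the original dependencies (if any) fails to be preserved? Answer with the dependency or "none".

Check CustID, AcctNo → BCity: no single fragment contains all of {CustID, AcctNo, BCity}, and the restricted closure of {CustID, AcctNo} across the fragments never reaches {BCity}.
Branch → BCity, Type is preserved.
Balance, Type → BCity is preserved.
AcctNo → CustID is preserved.
CustID, Branch, Balance → AcctNo is preserved.

CustID, AcctNo -> BCity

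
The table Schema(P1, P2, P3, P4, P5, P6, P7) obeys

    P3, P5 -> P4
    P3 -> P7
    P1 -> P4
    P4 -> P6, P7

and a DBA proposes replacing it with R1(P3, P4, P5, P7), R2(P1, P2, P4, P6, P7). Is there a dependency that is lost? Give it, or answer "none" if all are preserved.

none

P3, P5 → P4 lies within R1.
P3 → P7 lies within R1.
P1 → P4 lies within R2.
P4 → P6, P7 lies within R2.
Every dependency is enforceable on the fragments, so the decomposition is dependency-preserving.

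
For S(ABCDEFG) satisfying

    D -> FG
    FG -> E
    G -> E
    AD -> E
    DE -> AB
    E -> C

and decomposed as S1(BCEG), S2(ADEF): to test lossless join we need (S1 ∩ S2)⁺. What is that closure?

CE

S1 ∩ S2 = {E}.
E → C applies, adding C
Closure: {CE}.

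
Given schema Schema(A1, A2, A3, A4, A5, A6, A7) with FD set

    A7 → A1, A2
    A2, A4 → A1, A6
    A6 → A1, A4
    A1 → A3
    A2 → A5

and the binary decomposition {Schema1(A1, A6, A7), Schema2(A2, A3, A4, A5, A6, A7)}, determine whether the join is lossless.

Common attributes: Schema1 ∩ Schema2 = {A6, A7}.
Closure of {A6, A7}: A7 → A1, A2 applies, adding A1, A2; A6 → A1, A4 applies, adding A4; A1 → A3 applies, adding A3; A2 → A5 applies, adding A5. So (A6, A7)⁺ = {A1, A2, A3, A4, A5, A6, A7}.
This closure contains every attribute of Schema1, so Schema1 ∩ Schema2 → Schema1. The join is lossless.

Yes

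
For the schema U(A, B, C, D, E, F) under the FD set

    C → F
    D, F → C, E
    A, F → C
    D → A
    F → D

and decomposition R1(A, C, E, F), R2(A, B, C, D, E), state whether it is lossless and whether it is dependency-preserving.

Lossless test: (A, C, E)⁺ = {A, C, D, E, F}, which contains all of one fragment — lossless.
Dependency preservation: D, F → C, E; F → D are not contained in any single fragment, but the restricted closure of each left-hand side across the fragments still reaches the right-hand side; the remaining FDs each lie inside some fragment. All dependencies are preserved.

lossless and dependency-preserving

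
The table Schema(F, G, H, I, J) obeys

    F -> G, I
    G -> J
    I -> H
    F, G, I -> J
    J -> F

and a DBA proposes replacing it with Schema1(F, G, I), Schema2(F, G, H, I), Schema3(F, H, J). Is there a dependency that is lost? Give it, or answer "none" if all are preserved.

F → G, I lies within Schema1.
G → J: restricted closure across fragments reaches J.
I → H lies within Schema2.
F, G, I → J: restricted closure across fragments reaches J.
J → F lies within Schema3.
Every dependency is enforceable on the fragments, so the decomposition is dependency-preserving.

none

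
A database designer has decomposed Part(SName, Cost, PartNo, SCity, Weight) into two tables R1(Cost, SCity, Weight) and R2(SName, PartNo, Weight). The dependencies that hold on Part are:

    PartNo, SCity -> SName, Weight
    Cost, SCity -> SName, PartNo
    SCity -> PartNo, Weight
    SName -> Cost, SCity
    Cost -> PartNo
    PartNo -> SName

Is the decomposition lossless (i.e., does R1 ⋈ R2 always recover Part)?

Common attributes: R1 ∩ R2 = {Weight}.
No dependency enlarges {Weight}, so (Weight)⁺ = {Weight}.
The closure contains neither all of R1 = {Cost, SCity, Weight} nor all of R2 = {SName, PartNo, Weight}, so the common attributes are not a superkey of either fragment. The join is lossy.

No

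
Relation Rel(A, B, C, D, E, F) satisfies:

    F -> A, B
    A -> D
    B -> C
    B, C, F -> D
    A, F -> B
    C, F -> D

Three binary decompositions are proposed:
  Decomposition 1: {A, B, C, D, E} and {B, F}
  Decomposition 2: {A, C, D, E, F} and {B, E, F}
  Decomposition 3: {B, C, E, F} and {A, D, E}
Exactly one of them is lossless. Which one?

Decomposition 2

Decomposition 1: common = {B}, closure = {B, C} → lossy.
Decomposition 2: common = {E, F}, closure = {A, B, C, D, E, F} → lossless.
Decomposition 3: common = {E}, closure = {E} → lossy.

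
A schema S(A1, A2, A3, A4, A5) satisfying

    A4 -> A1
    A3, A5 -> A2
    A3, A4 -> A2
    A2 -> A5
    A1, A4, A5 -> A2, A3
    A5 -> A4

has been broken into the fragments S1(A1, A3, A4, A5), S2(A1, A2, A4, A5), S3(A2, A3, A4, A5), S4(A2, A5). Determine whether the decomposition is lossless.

Yes

Chase test. Columns are A1, A2, A3, A4, A5; row i has aⱼ where attribute j ∈ Si, else bᵢⱼ.
Initial tableau (one row per fragment):
  row 1: a1 b12 a3 a4 a5
  row 2: a1 a2 b23 a4 a5
  row 3: b31 a2 a3 a4 a5
  row 4: b41 a2 b43 b44 a5
Rows 1 and 3 agree on A4; apply A4→A1 and equate their A1 entries.
Rows 1 and 3 agree on A3, A5; apply A3, A5→A2 and equate their A2 entries.
Rows 1 and 2 agree on A1, A4, A5; apply A1, A4, A5→A2, A3 and equate their A2, A3 entries.
Rows 1 and 4 agree on A5; apply A5→A4 and equate their A4 entries.
Rows 1 and 4 agree on A4; apply A4→A1 and equate their A1 entries.
Rows 1 and 4 agree on A1, A4, A5; apply A1, A4, A5→A2, A3 and equate their A2, A3 entries.
Row 1 is now all distinguished symbols — the join is lossless.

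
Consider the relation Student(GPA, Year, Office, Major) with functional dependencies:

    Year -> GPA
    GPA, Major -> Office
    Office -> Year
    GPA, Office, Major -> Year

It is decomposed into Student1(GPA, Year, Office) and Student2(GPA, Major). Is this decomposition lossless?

No

Common attributes: Student1 ∩ Student2 = {GPA}.
No dependency enlarges {GPA}, so (GPA)⁺ = {GPA}.
The closure contains neither all of Student1 = {GPA, Year, Office} nor all of Student2 = {GPA, Major}, so the common attributes are not a superkey of either fragment. The join is lossy.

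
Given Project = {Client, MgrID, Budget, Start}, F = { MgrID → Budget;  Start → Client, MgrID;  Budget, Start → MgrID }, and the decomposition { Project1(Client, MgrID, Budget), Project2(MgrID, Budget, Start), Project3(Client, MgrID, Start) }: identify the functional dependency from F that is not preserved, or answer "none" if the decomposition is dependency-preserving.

none

MgrID → Budget lies within Project1.
Start → Client, MgrID lies within Project3.
Budget, Start → MgrID lies within Project2.
Every dependency is enforceable on the fragments, so the decomposition is dependency-preserving.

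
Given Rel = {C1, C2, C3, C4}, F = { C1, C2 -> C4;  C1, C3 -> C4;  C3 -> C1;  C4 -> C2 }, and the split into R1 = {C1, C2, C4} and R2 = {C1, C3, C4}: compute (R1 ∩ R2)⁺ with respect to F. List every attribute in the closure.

R1 ∩ R2 = {C1, C4}.
C4 → C2 applies, adding C2
Closure: {C1, C2, C4}.

C1, C2, C4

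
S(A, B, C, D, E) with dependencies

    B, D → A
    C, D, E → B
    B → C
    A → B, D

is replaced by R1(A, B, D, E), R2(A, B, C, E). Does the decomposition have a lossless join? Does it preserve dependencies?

Lossless test: (A, B, E)⁺ = {A, B, C, D, E}, which contains all of one fragment — lossless.
Dependency preservation: the restricted closure of {C, D, E} across the fragments never reaches {B}, so C, D, E → B cannot be enforced without a join — not preserved.

lossless but not dependency-preserving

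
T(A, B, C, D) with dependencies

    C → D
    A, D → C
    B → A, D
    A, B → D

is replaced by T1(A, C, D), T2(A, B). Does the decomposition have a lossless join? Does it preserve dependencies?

Lossless test: (A)⁺ = {A}, which is a superkey of neither fragment — lossy.
Dependency preservation: the restricted closure of {B} across the fragments never reaches {A, D}, so B → A, D cannot be enforced without a join — not preserved.

lossy and not dependency-preserving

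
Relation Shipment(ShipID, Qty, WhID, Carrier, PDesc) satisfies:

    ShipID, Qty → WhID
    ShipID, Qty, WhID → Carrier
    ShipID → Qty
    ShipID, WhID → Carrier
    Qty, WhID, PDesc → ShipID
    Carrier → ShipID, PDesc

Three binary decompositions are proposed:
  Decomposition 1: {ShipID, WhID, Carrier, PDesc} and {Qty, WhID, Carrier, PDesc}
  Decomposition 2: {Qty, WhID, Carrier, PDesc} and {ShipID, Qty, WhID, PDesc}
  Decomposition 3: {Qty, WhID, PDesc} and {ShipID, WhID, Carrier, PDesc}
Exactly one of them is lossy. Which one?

Decomposition 3

Decomposition 1: common = {WhID, Carrier, PDesc}, closure = {ShipID, Qty, WhID, Carrier, PDesc} → lossless.
Decomposition 2: common = {Qty, WhID, PDesc}, closure = {ShipID, Qty, WhID, Carrier, PDesc} → lossless.
Decomposition 3: common = {WhID, PDesc}, closure = {WhID, PDesc} → lossy.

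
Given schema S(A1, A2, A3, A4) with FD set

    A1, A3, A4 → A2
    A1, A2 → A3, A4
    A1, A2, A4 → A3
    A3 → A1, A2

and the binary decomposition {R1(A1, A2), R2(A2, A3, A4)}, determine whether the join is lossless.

No

Common attributes: R1 ∩ R2 = {A2}.
No dependency enlarges {A2}, so (A2)⁺ = {A2}.
The closure contains neither all of R1 = {A1, A2} nor all of R2 = {A2, A3, A4}, so the common attributes are not a superkey of either fragment. The join is lossy.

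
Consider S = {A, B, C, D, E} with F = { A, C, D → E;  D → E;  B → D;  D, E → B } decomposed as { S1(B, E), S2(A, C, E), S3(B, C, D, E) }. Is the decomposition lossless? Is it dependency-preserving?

Lossless test (chase): Rows 1 and 3 agree on B; apply B→D and equate their D entries. No row becomes fully distinguished — the join is lossy.
Dependency preservation: A, C, D → E is not contained in any single fragment, but the restricted closure of its left-hand side across the fragments still reaches the right-hand side; the remaining FDs each lie inside some fragment. All dependencies are preserved.

lossy but dependency-preserving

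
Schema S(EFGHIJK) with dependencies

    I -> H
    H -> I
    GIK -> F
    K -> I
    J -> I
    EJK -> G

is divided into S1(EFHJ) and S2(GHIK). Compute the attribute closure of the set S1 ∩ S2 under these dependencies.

S1 ∩ S2 = {H}.
H → I applies, adding I
Closure: {HI}.

HI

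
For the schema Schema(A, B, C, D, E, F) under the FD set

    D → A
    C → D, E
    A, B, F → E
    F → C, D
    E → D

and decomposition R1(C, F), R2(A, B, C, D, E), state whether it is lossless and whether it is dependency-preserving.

Lossless test: (C)⁺ = {A, C, D, E}, which is a superkey of neither fragment — lossy.
Dependency preservation: A, B, F → E; F → C, D are not contained in any single fragment, but the restricted closure of each left-hand side across the fragments still reaches the right-hand side; the remaining FDs each lie inside some fragment. All dependencies are preserved.

lossy but dependency-preserving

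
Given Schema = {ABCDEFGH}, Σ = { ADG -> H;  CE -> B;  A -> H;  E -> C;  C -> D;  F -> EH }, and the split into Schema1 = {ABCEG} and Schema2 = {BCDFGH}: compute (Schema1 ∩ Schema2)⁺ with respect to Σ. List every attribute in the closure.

Schema1 ∩ Schema2 = {BCG}.
C → D applies, adding D
Closure: {BCDG}.

BCDG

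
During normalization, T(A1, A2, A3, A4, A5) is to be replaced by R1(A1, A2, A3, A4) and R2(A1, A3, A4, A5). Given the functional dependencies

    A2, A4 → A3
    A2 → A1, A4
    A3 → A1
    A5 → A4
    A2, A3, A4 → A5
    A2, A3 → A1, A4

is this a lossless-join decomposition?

Common attributes: R1 ∩ R2 = {A1, A3, A4}.
No dependency enlarges {A1, A3, A4}, so (A1, A3, A4)⁺ = {A1, A3, A4}.
The closure contains neither all of R1 = {A1, A2, A3, A4} nor all of R2 = {A1, A3, A4, A5}, so the common attributes are not a superkey of either fragment. The join is lossy.

No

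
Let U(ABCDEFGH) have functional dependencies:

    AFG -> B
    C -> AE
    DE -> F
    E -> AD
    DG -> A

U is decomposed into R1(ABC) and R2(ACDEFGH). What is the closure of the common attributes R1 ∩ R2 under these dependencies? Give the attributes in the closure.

ACDEF

R1 ∩ R2 = {AC}.
C → AE applies, adding E
E → AD applies, adding D
DE → F applies, adding F
Closure: {ACDEF}.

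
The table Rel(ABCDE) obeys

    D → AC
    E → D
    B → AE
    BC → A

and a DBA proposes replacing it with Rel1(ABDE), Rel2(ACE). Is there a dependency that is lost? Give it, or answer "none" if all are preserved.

D → AC

Check D → AC: no single fragment contains all of {ACD}, and the restricted closure of {D} across the fragments never reaches {AC}.
E → D is preserved.
B → AE is preserved.
BC → A is preserved.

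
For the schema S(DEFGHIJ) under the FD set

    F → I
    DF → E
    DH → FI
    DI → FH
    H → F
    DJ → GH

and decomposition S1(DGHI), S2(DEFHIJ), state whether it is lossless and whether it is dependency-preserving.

Lossless test: (DHI)⁺ = {DEFHI}, which is a superkey of neither fragment — lossy.
Dependency preservation: the restricted closure of {DJ} across the fragments never reaches {GH}, so DJ → GH cannot be enforced without a join — not preserved.

lossy and not dependency-preserving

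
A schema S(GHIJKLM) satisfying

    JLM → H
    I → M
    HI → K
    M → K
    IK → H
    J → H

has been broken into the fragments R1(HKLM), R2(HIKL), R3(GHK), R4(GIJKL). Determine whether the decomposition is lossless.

Chase test. Columns are GHIJKLM; row i has aⱼ where attribute j ∈ Ri, else bᵢⱼ.
Initial tableau (one row per fragment):
  row 1: b11 a2 b13 b14 a5 a6 a7
  row 2: b21 a2 a3 b24 a5 a6 b27
  row 3: a1 a2 b33 b34 a5 b36 b37
  row 4: a1 b42 a3 a4 a5 a6 b47
Rows 2 and 4 agree on I; apply I→M and equate their M entries.
Rows 2 and 4 agree on IK; apply IK→H and equate their H entries.
No row becomes fully distinguished — the join is lossy.

No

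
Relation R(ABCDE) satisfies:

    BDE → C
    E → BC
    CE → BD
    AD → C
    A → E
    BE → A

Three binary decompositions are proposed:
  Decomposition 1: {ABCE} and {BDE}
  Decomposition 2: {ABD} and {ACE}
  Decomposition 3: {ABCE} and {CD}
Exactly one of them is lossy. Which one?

Decomposition 1: common = {BE}, closure = {ABCDE} → lossless.
Decomposition 2: common = {A}, closure = {ABCDE} → lossless.
Decomposition 3: common = {C}, closure = {C} → lossy.

Decomposition 3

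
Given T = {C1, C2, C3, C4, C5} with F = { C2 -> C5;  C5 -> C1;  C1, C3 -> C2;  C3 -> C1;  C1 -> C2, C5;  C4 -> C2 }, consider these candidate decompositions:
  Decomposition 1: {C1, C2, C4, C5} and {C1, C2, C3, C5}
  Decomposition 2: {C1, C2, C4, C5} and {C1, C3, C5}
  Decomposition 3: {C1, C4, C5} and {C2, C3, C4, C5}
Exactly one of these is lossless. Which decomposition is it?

Decomposition 3

Decomposition 1: common = {C1, C2, C5}, closure = {C1, C2, C5} → lossy.
Decomposition 2: common = {C1, C5}, closure = {C1, C2, C5} → lossy.
Decomposition 3: common = {C4, C5}, closure = {C1, C2, C4, C5} → lossless.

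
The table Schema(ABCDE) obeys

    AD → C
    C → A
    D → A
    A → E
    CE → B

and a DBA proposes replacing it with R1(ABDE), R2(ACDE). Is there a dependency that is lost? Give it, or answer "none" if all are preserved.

CE → B

Check CE → B: no single fragment contains all of {BCE}, and the restricted closure of {CE} across the fragments never reaches {B}.
AD → C is preserved.
C → A is preserved.
D → A is preserved.
A → E is preserved.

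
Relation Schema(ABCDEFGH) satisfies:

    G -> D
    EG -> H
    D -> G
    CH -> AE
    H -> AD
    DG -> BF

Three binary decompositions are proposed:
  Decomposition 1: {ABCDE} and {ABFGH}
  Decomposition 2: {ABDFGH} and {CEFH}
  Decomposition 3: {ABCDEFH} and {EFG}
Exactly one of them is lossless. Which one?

Decomposition 1: common = {AB}, closure = {AB} → lossy.
Decomposition 2: common = {FH}, closure = {ABDFGH} → lossless.
Decomposition 3: common = {EF}, closure = {EF} → lossy.

Decomposition 2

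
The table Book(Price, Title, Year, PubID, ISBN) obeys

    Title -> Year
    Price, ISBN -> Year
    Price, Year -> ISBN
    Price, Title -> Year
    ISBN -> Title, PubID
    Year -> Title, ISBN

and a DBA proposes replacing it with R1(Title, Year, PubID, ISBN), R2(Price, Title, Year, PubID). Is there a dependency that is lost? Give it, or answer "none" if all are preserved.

none

Title → Year lies within R1.
Price, ISBN → Year: restricted closure across fragments reaches Year.
Price, Year → ISBN: restricted closure across fragments reaches ISBN.
Price, Title → Year lies within R2.
ISBN → Title, PubID lies within R1.
Year → Title, ISBN lies within R1.
Every dependency is enforceable on the fragments, so the decomposition is dependency-preserving.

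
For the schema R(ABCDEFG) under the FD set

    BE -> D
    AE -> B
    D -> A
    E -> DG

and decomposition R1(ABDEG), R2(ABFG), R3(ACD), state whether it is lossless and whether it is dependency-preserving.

lossy but dependency-preserving

Lossless test (chase): applying each FD to every pair of rows produces no changes in the tableau, so no row becomes fully distinguished — the join is lossy.
Dependency preservation: every FD's attributes lie within a single fragment, so each can be enforced locally — preserved.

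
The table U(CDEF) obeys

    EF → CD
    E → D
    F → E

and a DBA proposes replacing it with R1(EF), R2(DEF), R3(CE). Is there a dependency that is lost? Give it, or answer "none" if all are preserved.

EF → CD

Check EF → CD: no single fragment contains all of {CDEF}, and the restricted closure of {EF} across the fragments never reaches {CD}.
E → D is preserved.
F → E is preserved.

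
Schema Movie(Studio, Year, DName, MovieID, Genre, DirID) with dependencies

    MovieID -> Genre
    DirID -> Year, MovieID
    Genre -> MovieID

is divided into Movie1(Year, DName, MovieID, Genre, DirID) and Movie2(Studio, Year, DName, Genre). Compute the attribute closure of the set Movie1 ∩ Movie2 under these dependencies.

Movie1 ∩ Movie2 = {Year, DName, Genre}.
Genre → MovieID applies, adding MovieID
Closure: {Year, DName, MovieID, Genre}.

Year, DName, MovieID, Genre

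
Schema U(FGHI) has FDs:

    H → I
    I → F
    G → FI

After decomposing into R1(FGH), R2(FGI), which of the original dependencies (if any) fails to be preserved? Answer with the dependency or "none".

H → I

Check H → I: no single fragment contains all of {HI}, and the restricted closure of {H} across the fragments never reaches {I}.
I → F is preserved.
G → FI is preserved.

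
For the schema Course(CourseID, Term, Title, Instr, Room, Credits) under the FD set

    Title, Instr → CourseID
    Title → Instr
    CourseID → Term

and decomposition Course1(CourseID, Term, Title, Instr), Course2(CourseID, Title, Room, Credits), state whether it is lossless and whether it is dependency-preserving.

Lossless test: (CourseID, Title)⁺ = {CourseID, Term, Title, Instr}, which contains all of one fragment — lossless.
Dependency preservation: every FD's attributes lie within a single fragment, so each can be enforced locally — preserved.

lossless and dependency-preserving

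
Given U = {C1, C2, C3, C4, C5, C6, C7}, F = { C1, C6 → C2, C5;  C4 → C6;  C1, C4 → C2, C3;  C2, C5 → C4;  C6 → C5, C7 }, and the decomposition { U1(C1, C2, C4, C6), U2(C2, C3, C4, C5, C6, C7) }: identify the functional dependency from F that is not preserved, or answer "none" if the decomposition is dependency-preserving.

C1, C4 → C2, C3

Check C1, C4 → C2, C3: no single fragment contains all of {C1, C2, C3, C4}, and the restricted closure of {C1, C4} across the fragments never reaches {C2, C3}.
C1, C6 → C2, C5 is preserved.
C4 → C6 is preserved.
C2, C5 → C4 is preserved.
C6 → C5, C7 is preserved.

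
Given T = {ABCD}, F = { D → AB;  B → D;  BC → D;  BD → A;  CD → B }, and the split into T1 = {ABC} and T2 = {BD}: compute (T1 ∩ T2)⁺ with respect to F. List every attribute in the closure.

T1 ∩ T2 = {B}.
B → D applies, adding D
BD → A applies, adding A
Closure: {ABD}.

ABD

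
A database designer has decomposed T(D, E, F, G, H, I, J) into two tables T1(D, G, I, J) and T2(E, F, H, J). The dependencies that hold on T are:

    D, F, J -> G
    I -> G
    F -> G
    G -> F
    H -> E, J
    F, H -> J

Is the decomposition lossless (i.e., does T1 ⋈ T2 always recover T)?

Common attributes: T1 ∩ T2 = {J}.
No dependency enlarges {J}, so (J)⁺ = {J}.
The closure contains neither all of T1 = {D, G, I, J} nor all of T2 = {E, F, H, J}, so the common attributes are not a superkey of either fragment. The join is lossy.

No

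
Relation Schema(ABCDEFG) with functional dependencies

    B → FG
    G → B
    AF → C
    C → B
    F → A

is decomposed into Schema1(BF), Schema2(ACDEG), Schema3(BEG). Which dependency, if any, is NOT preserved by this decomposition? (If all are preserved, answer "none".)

B → FG: restricted closure across fragments reaches FG.
G → B lies within Schema3.
AF → C: restricted closure across fragments reaches C.
C → B: restricted closure across fragments reaches B.
F → A: restricted closure across fragments reaches A.
Every dependency is enforceable on the fragments, so the decomposition is dependency-preserving.

none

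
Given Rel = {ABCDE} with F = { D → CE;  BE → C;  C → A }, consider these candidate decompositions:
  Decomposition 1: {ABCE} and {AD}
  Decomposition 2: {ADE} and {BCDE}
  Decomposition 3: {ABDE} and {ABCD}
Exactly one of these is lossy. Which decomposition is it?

Decomposition 1

Decomposition 1: common = {A}, closure = {A} → lossy.
Decomposition 2: common = {DE}, closure = {ACDE} → lossless.
Decomposition 3: common = {ABD}, closure = {ABCDE} → lossless.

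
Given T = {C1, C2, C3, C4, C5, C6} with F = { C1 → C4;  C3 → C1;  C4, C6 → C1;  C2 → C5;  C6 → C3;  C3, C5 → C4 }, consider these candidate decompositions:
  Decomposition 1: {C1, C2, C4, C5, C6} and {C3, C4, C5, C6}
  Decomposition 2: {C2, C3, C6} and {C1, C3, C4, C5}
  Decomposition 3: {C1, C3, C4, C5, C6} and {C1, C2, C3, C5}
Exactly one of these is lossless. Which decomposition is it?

Decomposition 1

Decomposition 1: common = {C4, C5, C6}, closure = {C1, C3, C4, C5, C6} → lossless.
Decomposition 2: common = {C3}, closure = {C1, C3, C4} → lossy.
Decomposition 3: common = {C1, C3, C5}, closure = {C1, C3, C4, C5} → lossy.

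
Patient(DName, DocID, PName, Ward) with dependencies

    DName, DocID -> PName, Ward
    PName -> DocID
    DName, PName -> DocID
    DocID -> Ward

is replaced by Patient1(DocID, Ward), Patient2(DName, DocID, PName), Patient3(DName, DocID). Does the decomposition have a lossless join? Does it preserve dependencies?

lossless and dependency-preserving

Lossless test (chase): Rows 2 and 3 agree on DName, DocID; apply DName, DocID→PName, Ward and equate their PName, Ward entries. Rows 1 and 2 agree on DocID; apply DocID→Ward and equate their Ward entries. Row 2 is now all distinguished symbols — the join is lossless.
Dependency preservation: DName, DocID → PName, Ward is not contained in any single fragment, but the restricted closure of its left-hand side across the fragments still reaches the right-hand side; the remaining FDs each lie inside some fragment. All dependencies are preserved.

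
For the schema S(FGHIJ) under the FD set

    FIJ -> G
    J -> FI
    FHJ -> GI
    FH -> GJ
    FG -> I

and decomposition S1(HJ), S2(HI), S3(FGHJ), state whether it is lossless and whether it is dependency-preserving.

Lossless test (chase): Rows 1 and 3 agree on J; apply J→FI and equate their FI entries. Rows 1 and 3 agree on FHJ; apply FHJ→GI and equate their GI entries. No row becomes fully distinguished — the join is lossy.
Dependency preservation: the restricted closure of {J} across the fragments never reaches {FI}, so J → FI cannot be enforced without a join — not preserved.

lossy and not dependency-preserving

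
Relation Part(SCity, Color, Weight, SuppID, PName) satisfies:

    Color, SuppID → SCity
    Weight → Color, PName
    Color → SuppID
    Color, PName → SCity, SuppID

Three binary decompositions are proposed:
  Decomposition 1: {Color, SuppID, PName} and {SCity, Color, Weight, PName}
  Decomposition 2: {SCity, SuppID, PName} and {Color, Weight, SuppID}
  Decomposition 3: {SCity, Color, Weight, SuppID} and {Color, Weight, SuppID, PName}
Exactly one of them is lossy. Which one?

Decomposition 1: common = {Color, PName}, closure = {SCity, Color, SuppID, PName} → lossless.
Decomposition 2: common = {SuppID}, closure = {SuppID} → lossy.
Decomposition 3: common = {Color, Weight, SuppID}, closure = {SCity, Color, Weight, SuppID, PName} → lossless.

Decomposition 2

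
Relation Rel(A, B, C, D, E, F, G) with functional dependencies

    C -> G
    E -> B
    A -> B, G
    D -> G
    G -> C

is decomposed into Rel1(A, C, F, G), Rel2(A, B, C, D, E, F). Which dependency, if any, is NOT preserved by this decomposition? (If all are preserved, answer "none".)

C → G lies within Rel1.
E → B lies within Rel2.
A → B, G: restricted closure across fragments reaches B, G.
D → G: restricted closure across fragments reaches G.
G → C lies within Rel1.
Every dependency is enforceable on the fragments, so the decomposition is dependency-preserving.

none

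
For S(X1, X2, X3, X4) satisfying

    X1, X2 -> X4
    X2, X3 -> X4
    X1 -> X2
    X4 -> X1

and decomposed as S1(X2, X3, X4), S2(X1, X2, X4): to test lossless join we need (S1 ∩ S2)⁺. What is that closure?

X1, X2, X4

S1 ∩ S2 = {X2, X4}.
X4 → X1 applies, adding X1
Closure: {X1, X2, X4}.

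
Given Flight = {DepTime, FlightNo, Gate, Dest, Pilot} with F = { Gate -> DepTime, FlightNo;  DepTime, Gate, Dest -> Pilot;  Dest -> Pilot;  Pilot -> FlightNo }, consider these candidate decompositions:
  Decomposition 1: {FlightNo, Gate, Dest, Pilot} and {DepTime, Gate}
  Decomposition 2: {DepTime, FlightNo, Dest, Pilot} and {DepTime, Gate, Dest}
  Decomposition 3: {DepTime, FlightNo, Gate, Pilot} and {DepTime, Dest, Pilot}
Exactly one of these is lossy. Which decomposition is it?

Decomposition 1: common = {Gate}, closure = {DepTime, FlightNo, Gate} → lossless.
Decomposition 2: common = {DepTime, Dest}, closure = {DepTime, FlightNo, Dest, Pilot} → lossless.
Decomposition 3: common = {DepTime, Pilot}, closure = {DepTime, FlightNo, Pilot} → lossy.

Decomposition 3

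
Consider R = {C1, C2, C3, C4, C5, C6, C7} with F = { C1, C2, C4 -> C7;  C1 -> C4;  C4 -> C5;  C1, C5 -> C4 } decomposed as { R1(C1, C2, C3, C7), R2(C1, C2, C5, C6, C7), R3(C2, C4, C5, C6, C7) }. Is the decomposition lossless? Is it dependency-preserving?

lossy and not dependency-preserving

Lossless test (chase): Rows 1 and 2 agree on C1; apply C1→C4 and equate their C4 entries. Rows 1 and 2 agree on C4; apply C4→C5 and equate their C5 entries. No row becomes fully distinguished — the join is lossy.
Dependency preservation: the restricted closure of {C1} across the fragments never reaches {C4}, so C1 → C4 cannot be enforced without a join — not preserved.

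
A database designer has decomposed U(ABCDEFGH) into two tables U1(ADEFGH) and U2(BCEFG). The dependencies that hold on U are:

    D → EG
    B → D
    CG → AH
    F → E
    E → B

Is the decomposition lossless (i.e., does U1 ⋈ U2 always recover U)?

No

Common attributes: U1 ∩ U2 = {EFG}.
Closure of {EFG}: E → B applies, adding B; B → D applies, adding D. So (EFG)⁺ = {BDEFG}.
The closure contains neither all of U1 = {ADEFGH} nor all of U2 = {BCEFG}, so the common attributes are not a superkey of either fragment. The join is lossy.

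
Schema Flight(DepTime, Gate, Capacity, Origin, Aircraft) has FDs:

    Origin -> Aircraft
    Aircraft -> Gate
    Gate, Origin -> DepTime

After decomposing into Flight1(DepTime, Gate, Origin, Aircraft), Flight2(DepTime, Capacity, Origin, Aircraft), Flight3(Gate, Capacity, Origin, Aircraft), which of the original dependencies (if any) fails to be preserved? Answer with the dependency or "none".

Origin → Aircraft lies within Flight1.
Aircraft → Gate lies within Flight1.
Gate, Origin → DepTime lies within Flight1.
Every dependency is enforceable on the fragments, so the decomposition is dependency-preserving.

none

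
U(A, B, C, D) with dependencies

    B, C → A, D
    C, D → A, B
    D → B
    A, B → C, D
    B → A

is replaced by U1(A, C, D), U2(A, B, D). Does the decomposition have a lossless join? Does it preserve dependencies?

lossless and dependency-preserving

Lossless test: (A, D)⁺ = {A, B, C, D}, which contains all of one fragment — lossless.
Dependency preservation: B, C → A, D; C, D → A, B; A, B → C, D are not contained in any single fragment, but the restricted closure of each left-hand side across the fragments still reaches the right-hand side; the remaining FDs each lie inside some fragment. All dependencies are preserved.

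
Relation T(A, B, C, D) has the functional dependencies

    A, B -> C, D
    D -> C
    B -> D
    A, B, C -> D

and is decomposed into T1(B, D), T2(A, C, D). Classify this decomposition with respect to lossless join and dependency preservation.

lossy but dependency-preserving

Lossless test: (D)⁺ = {C, D}, which is a superkey of neither fragment — lossy.
Dependency preservation: A, B → C, D; A, B, C → D are not contained in any single fragment, but the restricted closure of each left-hand side across the fragments still reaches the right-hand side; the remaining FDs each lie inside some fragment. All dependencies are preserved.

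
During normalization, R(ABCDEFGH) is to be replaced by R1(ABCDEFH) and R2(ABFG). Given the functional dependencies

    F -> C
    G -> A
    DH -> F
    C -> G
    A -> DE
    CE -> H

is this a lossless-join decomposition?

Yes

Common attributes: R1 ∩ R2 = {ABF}.
Closure of {ABF}: F → C applies, adding C; C → G applies, adding G; A → DE applies, adding DE; CE → H applies, adding H. So (ABF)⁺ = {ABCDEFGH}.
This closure contains every attribute of R1, so R1 ∩ R2 → R1. The join is lossless.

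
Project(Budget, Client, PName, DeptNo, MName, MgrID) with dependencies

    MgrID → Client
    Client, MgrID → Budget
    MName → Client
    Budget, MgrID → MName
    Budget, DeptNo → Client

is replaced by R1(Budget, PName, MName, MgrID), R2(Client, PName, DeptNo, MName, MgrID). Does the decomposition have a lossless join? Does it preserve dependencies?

Lossless test: (PName, MName, MgrID)⁺ = {Budget, Client, PName, MName, MgrID}, which contains all of one fragment — lossless.
Dependency preservation: the restricted closure of {Budget, DeptNo} across the fragments never reaches {Client}, so Budget, DeptNo → Client cannot be enforced without a join — not preserved.

lossless but not dependency-preserving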